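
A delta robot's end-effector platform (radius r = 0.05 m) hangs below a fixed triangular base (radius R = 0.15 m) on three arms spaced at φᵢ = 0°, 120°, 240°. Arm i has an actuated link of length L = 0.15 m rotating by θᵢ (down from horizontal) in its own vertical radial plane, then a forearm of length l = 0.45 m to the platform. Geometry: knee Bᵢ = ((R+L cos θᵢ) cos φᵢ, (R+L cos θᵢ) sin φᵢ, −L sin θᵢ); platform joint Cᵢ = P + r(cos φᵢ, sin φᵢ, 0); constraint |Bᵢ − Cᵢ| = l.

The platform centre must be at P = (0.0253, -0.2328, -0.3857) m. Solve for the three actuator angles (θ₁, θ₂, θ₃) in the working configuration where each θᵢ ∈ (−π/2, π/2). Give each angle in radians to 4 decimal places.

θ₁ = 0.4359, θ₂ = 1.2215, θ₃ = -0.2620

arm 1 (φ=0.0°): x'=0.0253, y'=-0.2328
  A=0.0747, B=-0.3857, C=(l²−L²−A²−y'²−z²)/(2L)=-0.0951
  γ=atan2(-0.3857,0.0747)=-1.3795;  ψ=arccos(-0.2422)=1.8154;  θ1=γ+ψ≈0.4359
rotate P by −φ2: (-0.2143, 0.0945, -0.3857)
  A=0.3143, B=-0.3857, C=(l²−L²−A²−y'²−z²)/(2L)=-0.2548
  √(A²+B²)=0.4975;  θ2 = -0.8871+2.1086 ≈ 1.2215
rotate P by −φ3: (0.1890, 0.1383, -0.3857)
  e−x'=-0.0890;  (l²−L²−(e−x')²−y'²−z²)/2L = 0.0140
  √(A²+B²)=0.3958;  θ3 = -1.7975+1.5355 ≈ -0.2620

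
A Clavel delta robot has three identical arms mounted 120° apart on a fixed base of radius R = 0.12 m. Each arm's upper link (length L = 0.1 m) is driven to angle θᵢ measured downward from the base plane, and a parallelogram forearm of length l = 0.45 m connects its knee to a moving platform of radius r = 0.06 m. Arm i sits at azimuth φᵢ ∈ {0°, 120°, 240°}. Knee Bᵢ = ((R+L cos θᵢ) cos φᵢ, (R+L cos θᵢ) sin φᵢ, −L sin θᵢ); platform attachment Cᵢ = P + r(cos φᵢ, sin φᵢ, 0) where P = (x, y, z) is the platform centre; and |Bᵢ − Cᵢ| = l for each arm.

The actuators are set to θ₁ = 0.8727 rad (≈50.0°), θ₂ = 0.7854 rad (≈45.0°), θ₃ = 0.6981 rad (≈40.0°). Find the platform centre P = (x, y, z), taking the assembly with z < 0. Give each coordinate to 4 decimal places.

arm 1 at φ=0.0°: (R−r)+L cos θ1 = 0.1243;  O1 = (0.1243, 0.0000, -0.0766)
φ2=120.0°: virtual centre (-0.0654, 0.1132, -0.0707), radius l
arm 3 at φ=240.0°: (R−r)+L cos θ3 = 0.1366;  O3 = (-0.0683, -0.1183, -0.0643)
eliminate P² terms by subtracting sphere 1 from 2 and 3
plane₁₂: -0.3793x+0.2264y+0.0118z = 0.0008
det = 0.1769;  x = -0.0029+0.0473z,  y = -0.0015+0.0272z
quadratic in z: (1.0030)z²+(0.1411)z+(-0.1804)=0, √Δ=0.8625 → z ∈ {-0.5003, 0.3596}; z = -0.5003 (taking z<0)
x = -0.0266, y = -0.0151

(-0.0266, -0.0151, -0.5003)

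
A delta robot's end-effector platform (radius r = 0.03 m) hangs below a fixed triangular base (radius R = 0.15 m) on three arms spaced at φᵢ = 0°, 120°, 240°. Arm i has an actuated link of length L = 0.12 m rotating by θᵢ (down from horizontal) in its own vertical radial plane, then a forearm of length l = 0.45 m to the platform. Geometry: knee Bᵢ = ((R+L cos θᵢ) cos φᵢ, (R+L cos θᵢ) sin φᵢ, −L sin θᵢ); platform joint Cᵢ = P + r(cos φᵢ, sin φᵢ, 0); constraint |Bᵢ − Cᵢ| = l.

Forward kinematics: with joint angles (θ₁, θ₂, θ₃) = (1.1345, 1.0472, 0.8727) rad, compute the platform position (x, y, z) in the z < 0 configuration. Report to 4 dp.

φ1=0.0°: virtual centre (0.1707, 0.0000, -0.1088), radius l
centre 2 = (0.1800·cos120.0°, 0.1800·sin120.0°, -0.1039) = (-0.0900, 0.1559, -0.1039)
φ3=240.0°: virtual centre (-0.0986, -0.1707, -0.0919), radius l
subtract pairs → two planes through P
[-0.5214 0.3118 0.0097]·P = 0.0022;  [-0.5386 -0.3414 0.0337]·P = 0.0063
det = 0.3459;  x = -0.0079+0.0399z,  y = -0.0061+0.0357z
into |P−centre ₁|² = l²: 1.0029z² + 0.2028z + -0.1587 = 0;  Δ = 0.6779;  z = -0.5116 or 0.3094 → z<0 root = -0.5116
x = -0.0283, y = -0.0243

(-0.0283, -0.0243, -0.5116)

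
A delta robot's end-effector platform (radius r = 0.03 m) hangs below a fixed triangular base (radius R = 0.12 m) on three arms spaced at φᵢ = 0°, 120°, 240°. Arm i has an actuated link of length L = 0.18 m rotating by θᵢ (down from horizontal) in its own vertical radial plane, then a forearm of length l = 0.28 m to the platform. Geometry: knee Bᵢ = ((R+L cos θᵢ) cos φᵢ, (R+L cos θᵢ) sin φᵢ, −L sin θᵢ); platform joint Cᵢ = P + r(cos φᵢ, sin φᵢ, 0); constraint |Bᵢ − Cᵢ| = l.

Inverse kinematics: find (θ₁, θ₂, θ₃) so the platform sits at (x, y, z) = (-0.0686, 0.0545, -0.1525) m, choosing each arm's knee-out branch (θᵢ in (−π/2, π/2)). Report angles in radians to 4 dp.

θ₁ = 0.8730, θ₂ = -0.3488, θ₃ = 0.5234

φ1=0.0° → target in arm frame (-0.0686, 0.0545)
  A=0.1586, B=-0.1525, C=(l²−L²−A²−y'²−z²)/(2L)=-0.0149
  √(A²+B²)=0.2200;  θ1 = -0.7658+1.6388 ≈ 0.8730
φ2=120.0° → target in arm frame (0.0815, 0.0322)
  A=0.0085, B=-0.1525, C=(l²−L²−A²−y'²−z²)/(2L)=0.0601
  θ2 = atan2(B,A) + arccos(C/0.1527) = -0.3488
φ3=240.0° → target in arm frame (-0.0129, -0.0867)
  A cos θ + B sin θ = C:  0.1029·cos θ + -0.1525·sin θ = 0.0129
  √(A²+B²)=0.1840;  θ3 = -0.9772+1.5006 ≈ 0.5234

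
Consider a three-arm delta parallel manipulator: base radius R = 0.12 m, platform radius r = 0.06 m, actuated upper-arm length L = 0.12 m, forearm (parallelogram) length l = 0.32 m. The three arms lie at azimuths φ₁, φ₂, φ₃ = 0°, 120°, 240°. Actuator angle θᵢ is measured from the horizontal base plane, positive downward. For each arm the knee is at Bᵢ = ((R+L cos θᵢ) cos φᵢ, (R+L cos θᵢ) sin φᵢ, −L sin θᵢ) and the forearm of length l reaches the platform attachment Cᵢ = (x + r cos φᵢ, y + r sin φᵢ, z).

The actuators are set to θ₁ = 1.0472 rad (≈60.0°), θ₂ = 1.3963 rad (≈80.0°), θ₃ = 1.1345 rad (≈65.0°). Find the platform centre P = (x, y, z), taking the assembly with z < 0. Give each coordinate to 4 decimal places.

φ1=0.0°: virtual centre (0.1200, 0.0000, -0.1039), radius l
centre 2 = (0.0808·cos120.0°, 0.0808·sin120.0°, -0.1182) = (-0.0404, 0.0700, -0.1182)
arm 3 at φ=240.0°: ρ3 = 0.1107;  centre 3 = (-0.0554, -0.0959, -0.1088)
eliminate P² terms by subtracting sphere 1 from 2 and 3
[-0.3208 0.1400 -0.0285]·P = -0.0047;  [-0.3507 -0.1918 -0.0097]·P = -0.0011
Cramer: x(z) = 0.0096-0.0617z;  y(z) = -0.0117+0.0623z
into |P−centre ₁|² = l²: 1.0077z² + 0.2200z + -0.0793 = 0;  Δ = 0.3679;  z = -0.4101 or 0.1918 → z<0 root = -0.4101
x = 0.0348, y = -0.0372

(0.0348, -0.0372, -0.4101)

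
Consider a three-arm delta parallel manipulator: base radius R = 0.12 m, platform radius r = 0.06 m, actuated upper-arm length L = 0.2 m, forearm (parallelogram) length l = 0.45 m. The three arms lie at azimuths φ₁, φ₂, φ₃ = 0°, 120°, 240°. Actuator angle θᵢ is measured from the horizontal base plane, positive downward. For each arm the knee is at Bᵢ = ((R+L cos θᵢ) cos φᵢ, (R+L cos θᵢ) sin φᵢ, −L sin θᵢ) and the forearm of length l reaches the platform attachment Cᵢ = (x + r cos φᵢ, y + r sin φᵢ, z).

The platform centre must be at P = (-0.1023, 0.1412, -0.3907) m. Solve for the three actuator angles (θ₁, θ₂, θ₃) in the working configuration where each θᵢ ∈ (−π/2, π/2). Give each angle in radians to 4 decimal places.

rotate P by −φ1: (-0.1023, 0.1412, -0.3907)
  A=0.1623, B=-0.3907, C=(l²−L²−A²−y'²−z²)/(2L)=-0.0911
  √(A²+B²)=0.4231;  θ1 = -1.1771+1.7877 ≈ 0.6107
arm 2 (φ=120.0°): x'=0.1734, y'=0.0180
  A=-0.1134, B=-0.3907, C=(l²−L²−A²−y'²−z²)/(2L)=-0.0083
  θ2 = atan2(B,A) + arccos(C/0.4068) = -0.2621
rotate P by −φ3: (-0.0711, -0.1592, -0.3907)
  A=0.1311, B=-0.3907, C=(l²−L²−A²−y'²−z²)/(2L)=-0.0817
  γ=atan2(-0.3907,0.1311)=-1.2470;  ψ=arccos(-0.1983)=1.7704;  θ3=γ+ψ≈0.5234

θ₁ = 0.6107, θ₂ = -0.2621, θ₃ = 0.5234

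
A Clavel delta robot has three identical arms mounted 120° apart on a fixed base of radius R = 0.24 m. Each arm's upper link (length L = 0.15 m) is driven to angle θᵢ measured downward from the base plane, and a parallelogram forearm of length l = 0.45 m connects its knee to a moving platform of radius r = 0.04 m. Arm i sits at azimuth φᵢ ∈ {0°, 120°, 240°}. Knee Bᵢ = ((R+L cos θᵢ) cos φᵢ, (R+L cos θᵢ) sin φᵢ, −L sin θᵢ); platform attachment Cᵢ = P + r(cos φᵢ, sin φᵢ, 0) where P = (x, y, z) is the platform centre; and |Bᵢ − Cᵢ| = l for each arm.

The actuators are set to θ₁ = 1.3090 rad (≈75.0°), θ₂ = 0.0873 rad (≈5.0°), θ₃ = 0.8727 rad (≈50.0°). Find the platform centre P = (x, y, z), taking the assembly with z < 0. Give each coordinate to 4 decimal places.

φ1=0.0°: virtual centre (0.2388, 0.0000, -0.1449), radius l
arm 2 at φ=120.0°: (R−r)+L cos θ2 = 0.3494;  S2 = (-0.1747, 0.3026, -0.0131)
S3 = (0.2964·cos240.0°, 0.2964·sin240.0°, -0.1149) = (-0.1482, -0.2567, -0.1149)
eliminate P² terms by subtracting sphere 1 from 2 and 3
linear system: -0.8271x+0.6052y = 0.0442−0.2636z; -0.7741x+-0.5134y = 0.0230−0.0600z
det = 0.8931;  x = -0.0410+0.1922z,  y = 0.0170+-0.1730z
sphere 1 gives Az²+Bz+C=0 with A=1.0668, B=0.1763, C=-0.1029;  B²−4AC=0.4702;  roots -0.4040, 0.2387;  negative root z = -0.4040
x = -0.1187, y = 0.0869

(-0.1187, 0.0869, -0.4040)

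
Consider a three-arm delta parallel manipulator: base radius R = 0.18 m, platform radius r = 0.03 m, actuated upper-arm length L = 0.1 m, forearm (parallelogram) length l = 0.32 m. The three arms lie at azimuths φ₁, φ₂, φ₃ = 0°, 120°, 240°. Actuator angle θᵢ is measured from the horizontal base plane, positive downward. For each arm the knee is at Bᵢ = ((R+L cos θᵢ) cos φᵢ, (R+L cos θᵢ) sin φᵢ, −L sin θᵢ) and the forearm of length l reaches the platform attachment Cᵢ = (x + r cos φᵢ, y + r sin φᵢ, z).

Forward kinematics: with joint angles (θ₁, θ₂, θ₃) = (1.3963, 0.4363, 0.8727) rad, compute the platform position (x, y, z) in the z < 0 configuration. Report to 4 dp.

arm 1 at φ=0.0°: (R−r)+L cos θ1 = 0.1674;  S1 = (0.1674, 0.0000, -0.0985)
S2 = (0.2406·cos120.0°, 0.2406·sin120.0°, -0.0423) = (-0.1203, 0.2084, -0.0423)
S3 = (0.2143·cos240.0°, 0.2143·sin240.0°, -0.0766) = (-0.1071, -0.1856, -0.0766)
subtract pairs → two planes through P
linear system: -0.5754x+0.4168y = 0.0220−0.1124z; -0.5490x+-0.3711y = 0.0141−0.0437z
det = 0.4424;  x = -0.0317+0.1356z,  y = 0.0090+-0.0827z
into |P−S₁|² = l²: 1.0252z² + 0.1415z + -0.0530 = 0;  Δ = 0.2373;  z = -0.3066 or 0.1686 → z<0 root = -0.3066
x = -0.0733, y = 0.0343

(-0.0733, 0.0343, -0.3066)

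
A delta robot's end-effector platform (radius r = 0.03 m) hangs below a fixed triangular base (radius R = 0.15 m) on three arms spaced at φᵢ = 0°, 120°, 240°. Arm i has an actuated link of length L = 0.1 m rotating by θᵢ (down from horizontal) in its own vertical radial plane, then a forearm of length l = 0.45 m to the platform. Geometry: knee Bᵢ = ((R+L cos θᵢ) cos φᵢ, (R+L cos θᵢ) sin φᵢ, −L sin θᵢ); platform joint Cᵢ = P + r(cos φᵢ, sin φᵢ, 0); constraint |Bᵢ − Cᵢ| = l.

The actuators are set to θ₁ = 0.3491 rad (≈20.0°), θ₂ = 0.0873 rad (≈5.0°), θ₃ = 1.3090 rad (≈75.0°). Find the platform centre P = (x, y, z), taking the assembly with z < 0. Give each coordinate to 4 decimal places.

arm 1 at φ=0.0°: (R−r)+L cos θ1 = 0.2140;  centre 1 = (0.2140, 0.0000, -0.0342)
centre 2 = (0.2196·cos120.0°, 0.2196·sin120.0°, -0.0087) = (-0.1098, 0.1902, -0.0087)
centre 3 = (0.1459·cos240.0°, 0.1459·sin240.0°, -0.0966) = (-0.0729, -0.1263, -0.0966)
subtract pairs → two planes through P
[-0.6476 0.3804 0.0510]·P = 0.0014;  [-0.5738 -0.2527 -0.1248]·P = -0.0163
det = 0.3819;  x = 0.0154+-0.0906z,  y = 0.0297+-0.2882z
into |P−centre ₁|² = l²: 1.0912z² + 0.0872z + -0.1610 = 0;  Δ = 0.7104;  z = -0.4262 or 0.3462 → z<0 root = -0.4262
x = 0.0540, y = 0.1525

(0.0540, 0.1525, -0.4262)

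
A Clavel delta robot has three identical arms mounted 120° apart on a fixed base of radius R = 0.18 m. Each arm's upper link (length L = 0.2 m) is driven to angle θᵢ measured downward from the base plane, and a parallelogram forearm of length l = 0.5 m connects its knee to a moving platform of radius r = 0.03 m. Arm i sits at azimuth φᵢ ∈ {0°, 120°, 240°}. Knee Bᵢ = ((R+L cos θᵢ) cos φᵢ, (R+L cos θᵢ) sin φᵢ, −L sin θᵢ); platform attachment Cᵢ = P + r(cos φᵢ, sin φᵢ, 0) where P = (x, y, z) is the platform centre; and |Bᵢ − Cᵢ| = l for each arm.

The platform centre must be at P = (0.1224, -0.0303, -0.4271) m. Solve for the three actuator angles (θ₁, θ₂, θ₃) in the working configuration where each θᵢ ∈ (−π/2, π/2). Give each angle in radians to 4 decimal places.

θ₁ = -0.0874, θ₂ = 0.6981, θ₃ = 0.5233

rotate P by −φ1: (0.1224, -0.0303, -0.4271)
  A cos θ + B sin θ = C:  0.0276·cos θ + -0.4271·sin θ = 0.0648
  √(A²+B²)=0.4280;  θ1 = -1.5063+1.4189 ≈ -0.0874
arm 2 (φ=120.0°): x'=-0.0874, y'=-0.0909
  A cos θ + B sin θ = C:  0.2374·cos θ + -0.4271·sin θ = -0.0926
  γ=atan2(-0.4271,0.2374)=-1.0634;  ψ=arccos(-0.1895)=1.7615;  θ2=γ+ψ≈0.6981
rotate P by −φ3: (-0.0350, 0.1212, -0.4271)
  A cos θ + B sin θ = C:  0.1850·cos θ + -0.4271·sin θ = -0.0533
  √(A²+B²)=0.4654;  θ3 = -1.1621+1.6855 ≈ 0.5233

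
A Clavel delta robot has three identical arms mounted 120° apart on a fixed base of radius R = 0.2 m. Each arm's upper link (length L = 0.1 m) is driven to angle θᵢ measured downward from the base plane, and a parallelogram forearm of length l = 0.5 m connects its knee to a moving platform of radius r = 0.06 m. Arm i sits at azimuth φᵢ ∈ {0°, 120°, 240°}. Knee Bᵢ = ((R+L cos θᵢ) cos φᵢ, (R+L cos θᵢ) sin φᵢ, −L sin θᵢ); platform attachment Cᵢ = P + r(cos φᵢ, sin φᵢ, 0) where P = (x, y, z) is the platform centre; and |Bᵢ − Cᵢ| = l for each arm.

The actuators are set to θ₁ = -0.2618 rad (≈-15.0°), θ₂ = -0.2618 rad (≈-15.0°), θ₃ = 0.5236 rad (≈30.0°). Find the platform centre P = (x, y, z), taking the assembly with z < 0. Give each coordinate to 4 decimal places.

(0.0493, 0.0854, -0.4298)

φ1=0.0°: virtual centre (0.2366, 0.0000, 0.0259), radius l
centre 2 = (0.2366·cos120.0°, 0.2366·sin120.0°, 0.0259) = (-0.1183, 0.2049, 0.0259)
arm 3 at φ=240.0°: e+L cos θ3 = 0.2266;  centre 3 = (-0.1133, -0.1962, -0.0500)
eliminate P² terms by subtracting sphere 1 from 2 and 3
linear system: -0.7098x+0.4098y = 0.0000−0.0000z; -0.6998x+-0.3925y = -0.0028−-0.1518z
Cramer: x(z) = 0.0020-0.1100z;  y(z) = 0.0035-0.1905z
sphere 1 gives Az²+Bz+C=0 with A=1.0484, B=-0.0015, C=-0.1943;  B²−4AC=0.8148;  roots -0.4298, 0.4312;  negative root z = -0.4298
x = 0.0493, y = 0.0854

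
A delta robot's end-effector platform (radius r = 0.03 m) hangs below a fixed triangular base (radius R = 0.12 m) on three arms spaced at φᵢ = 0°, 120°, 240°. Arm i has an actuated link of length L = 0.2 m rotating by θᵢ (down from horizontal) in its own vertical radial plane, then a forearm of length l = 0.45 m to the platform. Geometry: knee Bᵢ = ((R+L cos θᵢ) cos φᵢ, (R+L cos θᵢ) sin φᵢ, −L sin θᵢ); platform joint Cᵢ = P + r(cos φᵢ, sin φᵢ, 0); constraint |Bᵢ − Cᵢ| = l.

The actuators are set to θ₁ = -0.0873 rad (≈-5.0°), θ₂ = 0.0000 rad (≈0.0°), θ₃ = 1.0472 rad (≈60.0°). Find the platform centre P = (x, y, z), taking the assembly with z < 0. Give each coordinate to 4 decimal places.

(0.1211, 0.1849, -0.3568)

φ1=0.0°: virtual centre (0.2892, 0.0000, 0.0174), radius l
S2 = (0.2900·cos120.0°, 0.2900·sin120.0°, 0.0000) = (-0.1450, 0.2511, 0.0000)
S3 = (0.1900·cos240.0°, 0.1900·sin240.0°, -0.1732) = (-0.0950, -0.1645, -0.1732)
subtract pairs → two planes through P
plane₁₂: -0.8685x+0.5023y+-0.0349z = 0.0001
Cramer: x(z) = 0.0133-0.3022z;  y(z) = 0.0232-0.4530z
sphere 1 gives Az²+Bz+C=0 with A=1.2965, B=0.1108, C=-0.1255;  B²−4AC=0.6632;  roots -0.3568, 0.2713;  negative root z = -0.3568
x = 0.1211, y = 0.1849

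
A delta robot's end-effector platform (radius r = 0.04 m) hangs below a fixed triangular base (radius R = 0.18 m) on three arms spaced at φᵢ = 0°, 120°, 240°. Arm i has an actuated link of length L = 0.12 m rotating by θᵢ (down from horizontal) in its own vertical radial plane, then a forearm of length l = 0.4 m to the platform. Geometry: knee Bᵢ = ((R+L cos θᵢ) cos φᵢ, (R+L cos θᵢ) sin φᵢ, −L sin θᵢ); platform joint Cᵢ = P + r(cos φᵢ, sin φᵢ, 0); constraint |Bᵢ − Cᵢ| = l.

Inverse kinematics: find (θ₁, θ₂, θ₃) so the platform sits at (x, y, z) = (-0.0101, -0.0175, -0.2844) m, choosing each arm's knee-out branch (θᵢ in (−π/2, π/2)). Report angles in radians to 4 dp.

arm 1 (φ=0.0°): x'=-0.0101, y'=-0.0175
  e−x'=0.1501;  (l²−L²−(e−x')²−y'²−z²)/2L = 0.1745
  γ=atan2(-0.2844,0.1501)=-1.0852;  ψ=arccos(0.5426)=0.9972;  θ1=γ+ψ≈-0.0880
arm 2 (φ=120.0°): x'=-0.0101, y'=0.0175
  e−x'=0.1501;  (l²−L²−(e−x')²−y'²−z²)/2L = 0.1745
  θ2 = atan2(B,A) + arccos(C/0.3216) = -0.0879
φ3=240.0° → target in arm frame (0.0202, 0.0000)
  e−x'=0.1198;  (l²−L²−(e−x')²−y'²−z²)/2L = 0.2099
  γ=atan2(-0.2844,0.1198)=-1.1721;  ψ=arccos(0.6800)=0.8230;  θ3=γ+ψ≈-0.3491

θ₁ = -0.0880, θ₂ = -0.0879, θ₃ = -0.3491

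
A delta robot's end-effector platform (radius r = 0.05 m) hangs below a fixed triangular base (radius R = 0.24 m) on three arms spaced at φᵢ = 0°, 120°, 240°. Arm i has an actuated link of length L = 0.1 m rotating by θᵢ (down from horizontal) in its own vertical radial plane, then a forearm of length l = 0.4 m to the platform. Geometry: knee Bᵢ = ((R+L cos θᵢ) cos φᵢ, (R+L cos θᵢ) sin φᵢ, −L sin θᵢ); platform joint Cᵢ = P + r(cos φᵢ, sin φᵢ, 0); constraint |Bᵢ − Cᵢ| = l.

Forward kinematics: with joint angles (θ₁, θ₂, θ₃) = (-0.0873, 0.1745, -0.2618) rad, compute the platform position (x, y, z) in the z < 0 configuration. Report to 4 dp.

(0.0036, -0.0227, -0.2700)

arm 1 at φ=0.0°: ρ1 = 0.2896;  O1 = (0.2896, 0.0000, 0.0087)
O2 = (0.2885·cos120.0°, 0.2885·sin120.0°, -0.0174) = (-0.1442, 0.2498, -0.0174)
O3 = (0.2866·cos240.0°, 0.2866·sin240.0°, 0.0259) = (-0.1433, -0.2482, 0.0259)
eliminate P² terms by subtracting sphere 1 from 2 and 3
linear system: -0.8677x+0.4997y = -0.0004−-0.0522z; -0.8658x+-0.4964y = -0.0012−0.0343z
det = 0.8634;  x = 0.0009+-0.0101z,  y = 0.0007+0.0868z
sphere 1 gives Az²+Bz+C=0 with A=1.0076, B=-0.0115, C=-0.0766;  B²−4AC=0.3088;  roots -0.2700, 0.2814;  negative root z = -0.2700
x = 0.0036, y = -0.0227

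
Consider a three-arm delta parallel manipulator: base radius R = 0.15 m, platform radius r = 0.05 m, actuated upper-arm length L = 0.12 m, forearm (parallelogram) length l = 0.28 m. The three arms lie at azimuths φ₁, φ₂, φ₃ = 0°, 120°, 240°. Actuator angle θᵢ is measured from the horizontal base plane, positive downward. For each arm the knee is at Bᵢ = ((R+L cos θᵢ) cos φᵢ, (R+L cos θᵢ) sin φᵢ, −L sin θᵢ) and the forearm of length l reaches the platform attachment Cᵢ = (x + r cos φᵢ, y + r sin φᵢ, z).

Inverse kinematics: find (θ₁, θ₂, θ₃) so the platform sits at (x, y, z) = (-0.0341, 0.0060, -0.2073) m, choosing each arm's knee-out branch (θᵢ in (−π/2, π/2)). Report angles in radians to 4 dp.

φ1=0.0° → target in arm frame (-0.0341, 0.0060)
  A cos θ + B sin θ = C:  0.1341·cos θ + -0.2073·sin θ = 0.0125
  √(A²+B²)=0.2469;  θ1 = -0.9966+1.5200 ≈ 0.5234
arm 2 (φ=120.0°): x'=0.0222, y'=0.0265
  e−x'=0.0778;  (l²−L²−(e−x')²−y'²−z²)/2L = 0.0595
  γ=atan2(-0.2073,0.0778)=-1.2120;  ψ=arccos(0.2687)=1.2988;  θ2=γ+ψ≈0.0868
rotate P by −φ3: (0.0119, -0.0325, -0.2073)
  A=0.0881, B=-0.2073, C=(l²−L²−A²−y'²−z²)/(2L)=0.0508
  θ3 = atan2(B,A) + arccos(C/0.2253) = 0.1745

θ₁ = 0.5234, θ₂ = 0.0868, θ₃ = 0.1745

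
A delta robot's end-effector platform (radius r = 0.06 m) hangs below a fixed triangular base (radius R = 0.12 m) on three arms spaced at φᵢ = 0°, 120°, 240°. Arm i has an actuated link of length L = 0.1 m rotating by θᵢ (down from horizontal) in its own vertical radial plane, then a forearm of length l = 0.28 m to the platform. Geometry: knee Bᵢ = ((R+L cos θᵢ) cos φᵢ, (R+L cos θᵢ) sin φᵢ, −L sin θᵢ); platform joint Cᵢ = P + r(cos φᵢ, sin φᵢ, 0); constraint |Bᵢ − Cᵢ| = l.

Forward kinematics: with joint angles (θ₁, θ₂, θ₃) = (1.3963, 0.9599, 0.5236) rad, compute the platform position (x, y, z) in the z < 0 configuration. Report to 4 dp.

arm 1 at φ=0.0°: e+L cos θ1 = 0.0774;  S1 = (0.0774, 0.0000, -0.0985)
φ2=120.0°: virtual centre (-0.0587, 0.1016, -0.0819), radius l
φ3=240.0°: virtual centre (-0.0733, -0.1270, -0.0500), radius l
eliminate P² terms by subtracting sphere 1 from 2 and 3
linear system: -0.2721x+0.2033y = 0.0048−0.0331z; -0.3013x+-0.2539y = 0.0083−0.0970z
det = 0.1303;  x = -0.0223+0.2158z,  y = -0.0062+0.1258z
quadratic in z: (1.0624)z²+(0.1524)z+(-0.0587)=0, √Δ=0.5223 → z ∈ {-0.3175, 0.1741}; z = -0.3175 (taking z<0)
x = -0.0908, y = -0.0462

(-0.0908, -0.0462, -0.3175)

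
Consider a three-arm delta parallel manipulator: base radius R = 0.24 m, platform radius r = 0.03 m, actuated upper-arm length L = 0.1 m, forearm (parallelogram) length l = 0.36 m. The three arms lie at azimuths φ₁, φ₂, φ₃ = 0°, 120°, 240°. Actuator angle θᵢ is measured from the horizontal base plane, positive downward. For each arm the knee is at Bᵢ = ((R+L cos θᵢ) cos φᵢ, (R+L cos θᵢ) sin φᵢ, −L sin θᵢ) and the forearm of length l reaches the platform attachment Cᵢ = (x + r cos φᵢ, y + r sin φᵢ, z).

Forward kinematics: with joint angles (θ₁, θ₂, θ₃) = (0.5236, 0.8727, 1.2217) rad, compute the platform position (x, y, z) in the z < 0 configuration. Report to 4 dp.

φ1=0.0°: virtual centre (0.2966, 0.0000, -0.0500), radius l
φ2=120.0°: virtual centre (-0.1371, 0.2375, -0.0766), radius l
arm 3 at φ=240.0°: ρ3 = 0.2442;  S3 = (-0.1221, -0.2115, -0.0940)
|S₂|²−|S₁|² = -0.0094;  |S₃|²−|S₁|² = -0.0220
plane₁₂: -0.8675x+0.4751y+-0.0532z = -0.0094
det = 0.7647;  x = 0.0189+-0.0841z,  y = 0.0147+-0.0415z
quadratic in z: (1.0088)z²+(0.1455)z+(-0.0497)=0, √Δ=0.4710 → z ∈ {-0.3056, 0.1614}; z = -0.3056 (taking z<0)
x = 0.0445, y = 0.0274

(0.0445, 0.0274, -0.3056)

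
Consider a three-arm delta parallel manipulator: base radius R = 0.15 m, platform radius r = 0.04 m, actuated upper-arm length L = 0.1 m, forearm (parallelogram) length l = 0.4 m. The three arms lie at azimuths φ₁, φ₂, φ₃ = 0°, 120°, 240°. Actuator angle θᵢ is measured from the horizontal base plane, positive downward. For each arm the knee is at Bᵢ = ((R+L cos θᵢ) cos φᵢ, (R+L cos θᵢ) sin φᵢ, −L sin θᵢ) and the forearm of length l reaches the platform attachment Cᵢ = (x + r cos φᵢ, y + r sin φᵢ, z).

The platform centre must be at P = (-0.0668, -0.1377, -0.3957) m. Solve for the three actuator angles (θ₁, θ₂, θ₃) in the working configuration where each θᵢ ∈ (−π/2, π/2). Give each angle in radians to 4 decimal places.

arm 1 (φ=0.0°): x'=-0.0668, y'=-0.1377
  A=0.1768, B=-0.3957, C=(l²−L²−A²−y'²−z²)/(2L)=-0.2840
  γ=atan2(-0.3957,0.1768)=-1.1506;  ψ=arccos(-0.6553)=2.2853;  θ1=γ+ψ≈1.1347
φ2=120.0° → target in arm frame (-0.0859, 0.1267)
  e−x'=0.1959;  (l²−L²−(e−x')²−y'²−z²)/2L = -0.3049
  θ2 = atan2(B,A) + arccos(C/0.4415) = 1.2220
rotate P by −φ3: (0.1527, 0.0110, -0.3957)
  A cos θ + B sin θ = C:  -0.0427·cos θ + -0.3957·sin θ = -0.0426
  γ=atan2(-0.3957,-0.0427)=-1.6782;  ψ=arccos(-0.1070)=1.6780;  θ3=γ+ψ≈-0.0001

θ₁ = 1.1347, θ₂ = 1.2220, θ₃ = -0.0001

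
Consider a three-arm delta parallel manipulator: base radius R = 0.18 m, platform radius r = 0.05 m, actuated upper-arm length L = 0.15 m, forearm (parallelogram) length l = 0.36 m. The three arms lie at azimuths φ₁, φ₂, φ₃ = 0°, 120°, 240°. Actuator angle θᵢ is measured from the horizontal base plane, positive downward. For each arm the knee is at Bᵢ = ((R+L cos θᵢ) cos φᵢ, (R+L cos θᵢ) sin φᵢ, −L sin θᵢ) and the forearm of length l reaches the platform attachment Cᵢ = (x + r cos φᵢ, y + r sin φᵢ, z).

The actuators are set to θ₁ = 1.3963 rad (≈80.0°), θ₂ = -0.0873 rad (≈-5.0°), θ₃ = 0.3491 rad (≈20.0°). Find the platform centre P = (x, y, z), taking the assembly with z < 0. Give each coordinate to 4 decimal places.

arm 1 at φ=0.0°: (R−r)+L cos θ1 = 0.1560;  centre 1 = (0.1560, 0.0000, -0.1477)
arm 2 at φ=120.0°: (R−r)+L cos θ2 = 0.2794;  centre 2 = (-0.1397, 0.2420, 0.0131)
arm 3 at φ=240.0°: (R−r)+L cos θ3 = 0.2710;  centre 3 = (-0.1355, -0.2347, -0.0513)
eliminate P² terms by subtracting sphere 1 from 2 and 3
linear system: -0.5915x+0.4840y = 0.0321−0.3216z; -0.5830x+-0.4693y = 0.0299−0.1928z
det = 0.5598;  x = -0.0527+0.4363z,  y = 0.0018+-0.1312z
quadratic in z: (1.2076)z²+(0.1128)z+(-0.0642)=0, √Δ=0.5681 → z ∈ {-0.2819, 0.1885}; z = -0.2819 (taking z<0)
x = -0.1757, y = 0.0388

(-0.1757, 0.0388, -0.2819)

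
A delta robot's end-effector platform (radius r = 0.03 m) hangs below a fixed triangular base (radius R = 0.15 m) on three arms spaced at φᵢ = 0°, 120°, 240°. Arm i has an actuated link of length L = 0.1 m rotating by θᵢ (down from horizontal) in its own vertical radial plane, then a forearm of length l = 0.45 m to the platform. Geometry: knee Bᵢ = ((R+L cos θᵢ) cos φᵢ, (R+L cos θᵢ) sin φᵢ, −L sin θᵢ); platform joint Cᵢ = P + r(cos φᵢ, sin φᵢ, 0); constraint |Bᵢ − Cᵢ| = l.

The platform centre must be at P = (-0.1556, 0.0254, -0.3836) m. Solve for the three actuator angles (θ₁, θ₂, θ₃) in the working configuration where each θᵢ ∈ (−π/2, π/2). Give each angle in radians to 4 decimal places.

arm 1 (φ=0.0°): x'=-0.1556, y'=0.0254
  A cos θ + B sin θ = C:  0.2756·cos θ + -0.3836·sin θ = -0.1562
  γ=atan2(-0.3836,0.2756)=-0.9478;  ψ=arccos(-0.3308)=1.9079;  θ1=γ+ψ≈0.9602
arm 2 (φ=120.0°): x'=0.0998, y'=0.1221
  A=0.0202, B=-0.3836, C=(l²−L²−A²−y'²−z²)/(2L)=0.1502
  γ=atan2(-0.3836,0.0202)=-1.5182;  ψ=arccos(0.3911)=1.1690;  θ2=γ+ψ≈-0.3492
rotate P by −φ3: (0.0558, -0.1475, -0.3836)
  A cos θ + B sin θ = C:  0.0642·cos θ + -0.3836·sin θ = 0.0974
  √(A²+B²)=0.3889;  θ3 = -1.4050+1.3176 ≈ -0.0874

θ₁ = 0.9602, θ₂ = -0.3492, θ₃ = -0.0874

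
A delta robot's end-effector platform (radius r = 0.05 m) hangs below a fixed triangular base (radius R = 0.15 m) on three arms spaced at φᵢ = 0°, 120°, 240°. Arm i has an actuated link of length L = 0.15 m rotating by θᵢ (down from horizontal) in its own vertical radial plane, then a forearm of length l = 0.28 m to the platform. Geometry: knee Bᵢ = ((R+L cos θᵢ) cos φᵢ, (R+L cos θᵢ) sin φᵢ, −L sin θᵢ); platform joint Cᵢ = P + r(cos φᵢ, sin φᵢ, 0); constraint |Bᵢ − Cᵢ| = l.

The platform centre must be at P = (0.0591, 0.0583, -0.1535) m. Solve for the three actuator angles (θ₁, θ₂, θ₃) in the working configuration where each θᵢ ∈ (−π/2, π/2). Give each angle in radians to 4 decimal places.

φ1=0.0° → target in arm frame (0.0591, 0.0583)
  A cos θ + B sin θ = C:  0.0409·cos θ + -0.1535·sin θ = 0.0909
  γ=atan2(-0.1535,0.0409)=-1.3104;  ψ=arccos(0.5721)=0.9617;  θ1=γ+ψ≈-0.3487
rotate P by −φ2: (0.0209, -0.0803, -0.1535)
  A=0.0791, B=-0.1535, C=(l²−L²−A²−y'²−z²)/(2L)=0.0654
  γ=atan2(-0.1535,0.0791)=-1.0952;  ψ=arccos(0.3790)=1.1820;  θ2=γ+ψ≈0.0869
rotate P by −φ3: (-0.0800, 0.0220, -0.1535)
  A=0.1800, B=-0.1535, C=(l²−L²−A²−y'²−z²)/(2L)=-0.0019
  √(A²+B²)=0.2366;  θ3 = -0.7060+1.5787 ≈ 0.8727

θ₁ = -0.3487, θ₂ = 0.0869, θ₃ = 0.8727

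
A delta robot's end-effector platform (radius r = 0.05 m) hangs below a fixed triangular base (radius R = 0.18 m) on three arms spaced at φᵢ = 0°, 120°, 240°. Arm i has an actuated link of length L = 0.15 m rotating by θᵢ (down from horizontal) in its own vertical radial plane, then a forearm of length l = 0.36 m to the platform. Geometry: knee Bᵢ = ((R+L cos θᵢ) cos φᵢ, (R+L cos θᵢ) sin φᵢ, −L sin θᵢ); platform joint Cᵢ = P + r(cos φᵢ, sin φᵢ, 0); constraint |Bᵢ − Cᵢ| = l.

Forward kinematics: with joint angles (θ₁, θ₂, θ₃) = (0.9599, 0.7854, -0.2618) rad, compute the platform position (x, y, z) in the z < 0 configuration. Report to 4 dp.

arm 1 at φ=0.0°: e+L cos θ1 = 0.2160;  O1 = (0.2160, 0.0000, -0.1229)
φ2=120.0°: virtual centre (-0.1180, 0.2044, -0.1061), radius l
φ3=240.0°: virtual centre (-0.1374, -0.2381, 0.0388), radius l
eliminate P² terms by subtracting sphere 1 from 2 and 3
plane₁₂: -0.6681x+0.4089y+0.0336z = 0.0052
det = 0.6072;  x = -0.0144+0.2441z,  y = -0.0108+0.3167z
sphere 1 gives Az²+Bz+C=0 with A=1.1599, B=0.1264, C=-0.0613;  B²−4AC=0.3003;  roots -0.2907, 0.1817;  negative root z = -0.2907
x = -0.0854, y = -0.1029

(-0.0854, -0.1029, -0.2907)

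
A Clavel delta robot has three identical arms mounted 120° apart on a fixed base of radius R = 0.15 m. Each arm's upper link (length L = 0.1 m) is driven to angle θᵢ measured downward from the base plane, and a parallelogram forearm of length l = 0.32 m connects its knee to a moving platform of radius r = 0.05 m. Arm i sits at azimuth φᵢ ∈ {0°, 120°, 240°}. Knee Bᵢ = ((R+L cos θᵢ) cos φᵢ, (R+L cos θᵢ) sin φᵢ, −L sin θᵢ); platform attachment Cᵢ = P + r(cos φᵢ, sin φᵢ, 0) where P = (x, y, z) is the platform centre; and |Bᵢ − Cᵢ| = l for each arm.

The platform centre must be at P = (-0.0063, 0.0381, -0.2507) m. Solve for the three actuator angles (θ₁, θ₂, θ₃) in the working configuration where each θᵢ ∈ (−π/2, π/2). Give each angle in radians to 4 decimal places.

arm 1 (φ=0.0°): x'=-0.0063, y'=0.0381
  e−x'=0.1063;  (l²−L²−(e−x')²−y'²−z²)/2L = 0.0840
  √(A²+B²)=0.2723;  θ1 = -1.1698+1.2572 ≈ 0.0875
rotate P by −φ2: (0.0361, -0.0136, -0.2507)
  A=0.0639, B=-0.2507, C=(l²−L²−A²−y'²−z²)/(2L)=0.1264
  √(A²+B²)=0.2587;  θ2 = -1.3214+1.0602 ≈ -0.2612
rotate P by −φ3: (-0.0298, -0.0245, -0.2507)
  e−x'=0.1298;  (l²−L²−(e−x')²−y'²−z²)/2L = 0.0604
  √(A²+B²)=0.2823;  θ3 = -1.0929+1.3550 ≈ 0.2621

θ₁ = 0.0875, θ₂ = -0.2612, θ₃ = 0.2621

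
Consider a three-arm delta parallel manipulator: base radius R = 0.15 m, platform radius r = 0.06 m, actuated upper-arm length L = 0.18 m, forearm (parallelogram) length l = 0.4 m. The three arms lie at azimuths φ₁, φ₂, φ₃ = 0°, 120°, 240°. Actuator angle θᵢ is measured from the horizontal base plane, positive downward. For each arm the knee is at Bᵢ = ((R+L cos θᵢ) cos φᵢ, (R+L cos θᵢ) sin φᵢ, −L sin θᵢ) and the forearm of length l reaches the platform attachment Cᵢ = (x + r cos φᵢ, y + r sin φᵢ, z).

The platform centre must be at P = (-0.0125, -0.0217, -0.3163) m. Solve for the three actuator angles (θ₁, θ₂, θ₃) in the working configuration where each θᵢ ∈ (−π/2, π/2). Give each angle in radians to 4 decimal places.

θ₁ = 0.1744, θ₂ = 0.1746, θ₃ = 0.0004

rotate P by −φ1: (-0.0125, -0.0217, -0.3163)
  A=0.1025, B=-0.3163, C=(l²−L²−A²−y'²−z²)/(2L)=0.0460
  √(A²+B²)=0.3325;  θ1 = -1.2574+1.4319 ≈ 0.1744
φ2=120.0° → target in arm frame (-0.0125, 0.0217)
  A=0.1025, B=-0.3163, C=(l²−L²−A²−y'²−z²)/(2L)=0.0460
  γ=atan2(-0.3163,0.1025)=-1.2573;  ψ=arccos(0.1384)=1.4319;  θ2=γ+ψ≈0.1746
φ3=240.0° → target in arm frame (0.0250, 0.0000)
  e−x'=0.0650;  (l²−L²−(e−x')²−y'²−z²)/2L = 0.0648
  √(A²+B²)=0.3229;  θ3 = -1.3682+1.3687 ≈ 0.0004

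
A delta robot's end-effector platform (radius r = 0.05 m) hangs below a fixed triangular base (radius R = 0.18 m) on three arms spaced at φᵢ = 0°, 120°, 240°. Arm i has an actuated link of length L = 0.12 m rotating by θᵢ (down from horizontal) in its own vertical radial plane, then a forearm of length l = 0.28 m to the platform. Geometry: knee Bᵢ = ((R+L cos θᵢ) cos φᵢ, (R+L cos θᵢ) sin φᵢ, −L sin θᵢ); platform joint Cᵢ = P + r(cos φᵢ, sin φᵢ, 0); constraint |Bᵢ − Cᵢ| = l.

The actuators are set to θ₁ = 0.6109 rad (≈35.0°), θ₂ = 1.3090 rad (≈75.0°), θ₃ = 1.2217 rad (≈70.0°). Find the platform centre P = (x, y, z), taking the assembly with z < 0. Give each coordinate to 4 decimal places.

(0.0699, -0.0090, -0.2995)

centre 1 = (0.2283·cos0.0°, 0.2283·sin0.0°, -0.0688) = (0.2283, 0.0000, -0.0688)
arm 2 at φ=120.0°: ρ2 = 0.1611;  centre 2 = (-0.0805, 0.1395, -0.1159)
φ3=240.0°: virtual centre (-0.0855, -0.1481, -0.1128), radius l
eliminate P² terms by subtracting sphere 1 from 2 and 3
[-0.6176 0.2790 -0.0942]·P = -0.0175;  [-0.6276 -0.2963 -0.0879]·P = -0.0149
det = 0.3581;  x = 0.0261+-0.1464z,  y = -0.0050+0.0135z
quadratic in z: (1.0216)z²+(0.1967)z+(-0.0327)=0, √Δ=0.4153 → z ∈ {-0.2995, 0.1070}; z = -0.2995 (taking z<0)
x = 0.0699, y = -0.0090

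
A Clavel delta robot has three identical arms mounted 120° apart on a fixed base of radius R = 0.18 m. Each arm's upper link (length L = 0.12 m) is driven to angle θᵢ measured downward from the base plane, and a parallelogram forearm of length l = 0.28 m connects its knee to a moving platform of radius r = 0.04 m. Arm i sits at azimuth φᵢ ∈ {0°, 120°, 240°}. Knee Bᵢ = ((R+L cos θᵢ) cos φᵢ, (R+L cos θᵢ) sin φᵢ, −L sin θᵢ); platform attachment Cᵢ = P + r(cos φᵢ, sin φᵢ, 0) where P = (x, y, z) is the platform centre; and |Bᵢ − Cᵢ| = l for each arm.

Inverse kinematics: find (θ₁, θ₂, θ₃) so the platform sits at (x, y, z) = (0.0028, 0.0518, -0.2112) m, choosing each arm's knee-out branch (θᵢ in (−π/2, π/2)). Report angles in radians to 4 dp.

θ₁ = 0.6111, θ₂ = 0.2616, θ₃ = 0.9595

φ1=0.0° → target in arm frame (0.0028, 0.0518)
  A cos θ + B sin θ = C:  0.1372·cos θ + -0.2112·sin θ = -0.0088
  γ=atan2(-0.2112,0.1372)=-0.9947;  ψ=arccos(-0.0349)=1.6058;  θ1=γ+ψ≈0.6111
arm 2 (φ=120.0°): x'=0.0435, y'=-0.0283
  e−x'=0.0965;  (l²−L²−(e−x')²−y'²−z²)/2L = 0.0386
  θ2 = atan2(B,A) + arccos(C/0.2322) = 0.2616
rotate P by −φ3: (-0.0463, -0.0235, -0.2112)
  A cos θ + B sin θ = C:  0.1863·cos θ + -0.2112·sin θ = -0.0660
  √(A²+B²)=0.2816;  θ3 = -0.8481+1.8075 ≈ 0.9595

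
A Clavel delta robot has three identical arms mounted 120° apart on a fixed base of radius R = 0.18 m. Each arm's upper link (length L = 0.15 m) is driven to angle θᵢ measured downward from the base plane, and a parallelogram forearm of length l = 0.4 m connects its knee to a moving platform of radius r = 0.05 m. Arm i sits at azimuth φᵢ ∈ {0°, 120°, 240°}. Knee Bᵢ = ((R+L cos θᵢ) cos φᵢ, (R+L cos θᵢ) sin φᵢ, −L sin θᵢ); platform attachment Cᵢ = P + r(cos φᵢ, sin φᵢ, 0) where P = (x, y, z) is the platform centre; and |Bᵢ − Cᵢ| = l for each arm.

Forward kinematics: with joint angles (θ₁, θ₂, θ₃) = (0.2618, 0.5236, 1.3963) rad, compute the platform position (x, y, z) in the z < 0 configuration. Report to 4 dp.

(0.1111, 0.1302, -0.3798)

φ1=0.0°: virtual centre (0.2749, 0.0000, -0.0388), radius l
centre 2 = (0.2599·cos120.0°, 0.2599·sin120.0°, -0.0750) = (-0.1300, 0.2251, -0.0750)
centre 3 = (0.1560·cos240.0°, 0.1560·sin240.0°, -0.1477) = (-0.0780, -0.1351, -0.1477)
eliminate P² terms by subtracting sphere 1 from 2 and 3
[-0.8097 0.4502 -0.0724]·P = -0.0039;  [-0.7058 -0.2703 -0.2178]·P = -0.0309
det = 0.5366;  x = 0.0279+-0.2192z,  y = 0.0415+-0.2335z
sphere 1 gives Az²+Bz+C=0 with A=1.1025, B=0.1665, C=-0.0958;  B²−4AC=0.4501;  roots -0.3798, 0.2287;  negative root z = -0.3798
x = 0.1111, y = 0.1302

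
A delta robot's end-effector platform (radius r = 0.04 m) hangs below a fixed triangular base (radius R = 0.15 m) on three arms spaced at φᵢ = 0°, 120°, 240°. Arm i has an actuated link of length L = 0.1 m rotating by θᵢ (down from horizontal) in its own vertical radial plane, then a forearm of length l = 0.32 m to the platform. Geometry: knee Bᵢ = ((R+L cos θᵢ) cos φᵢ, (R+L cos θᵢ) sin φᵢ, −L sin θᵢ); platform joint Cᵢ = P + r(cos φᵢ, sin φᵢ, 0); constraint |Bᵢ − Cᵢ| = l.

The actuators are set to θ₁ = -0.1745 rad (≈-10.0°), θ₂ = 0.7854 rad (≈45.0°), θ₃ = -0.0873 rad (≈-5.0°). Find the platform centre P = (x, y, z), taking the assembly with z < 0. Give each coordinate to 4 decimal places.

φ1=0.0°: virtual centre (0.2085, 0.0000, 0.0174), radius l
arm 2 at φ=120.0°: e+L cos θ2 = 0.1807;  centre 2 = (-0.0904, 0.1565, -0.0707)
centre 3 = (0.2096·cos240.0°, 0.2096·sin240.0°, 0.0087) = (-0.1048, -0.1815, 0.0087)
subtract pairs → two planes through P
linear system: -0.5977x+0.3130y = -0.0061−-0.1761z; -0.6266x+-0.3631y = 0.0003−-0.0173z
det = 0.4131;  x = 0.0052+-0.1679z,  y = -0.0096+0.2422z
into |P−centre ₁|² = l²: 1.0868z² + 0.0289z + -0.0607 = 0;  Δ = 0.2646;  z = -0.2499 or 0.2234 → z<0 root = -0.2499
x = 0.0471, y = -0.0702

(0.0471, -0.0702, -0.2499)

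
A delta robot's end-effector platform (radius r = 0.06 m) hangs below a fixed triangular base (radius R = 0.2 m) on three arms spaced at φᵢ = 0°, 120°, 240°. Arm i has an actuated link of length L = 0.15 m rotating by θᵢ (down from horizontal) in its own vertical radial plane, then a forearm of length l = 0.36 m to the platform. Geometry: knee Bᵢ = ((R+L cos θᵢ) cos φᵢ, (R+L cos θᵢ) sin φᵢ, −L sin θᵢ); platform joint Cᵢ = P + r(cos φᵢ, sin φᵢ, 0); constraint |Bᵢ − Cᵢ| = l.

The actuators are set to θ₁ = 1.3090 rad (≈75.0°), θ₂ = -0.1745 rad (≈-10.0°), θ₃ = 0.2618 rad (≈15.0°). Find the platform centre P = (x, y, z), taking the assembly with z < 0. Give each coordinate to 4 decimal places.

centre 1 = (0.1788·cos0.0°, 0.1788·sin0.0°, -0.1449) = (0.1788, 0.0000, -0.1449)
φ2=120.0°: virtual centre (-0.1439, 0.2492, 0.0260), radius l
centre 3 = (0.2849·cos240.0°, 0.2849·sin240.0°, -0.0388) = (-0.1424, -0.2467, -0.0388)
eliminate P² terms by subtracting sphere 1 from 2 and 3
[-0.6454 0.4983 0.3419]·P = 0.0305;  [-0.6425 -0.4934 0.2121]·P = 0.0297
det = 0.6387;  x = -0.0467+0.4297z,  y = 0.0007+-0.1296z
quadratic in z: (1.2014)z²+(0.0958)z+(-0.0577)=0, √Δ=0.5354 → z ∈ {-0.2627, 0.1829}; z = -0.2627 (taking z<0)
x = -0.1596, y = 0.0347

(-0.1596, 0.0347, -0.2627)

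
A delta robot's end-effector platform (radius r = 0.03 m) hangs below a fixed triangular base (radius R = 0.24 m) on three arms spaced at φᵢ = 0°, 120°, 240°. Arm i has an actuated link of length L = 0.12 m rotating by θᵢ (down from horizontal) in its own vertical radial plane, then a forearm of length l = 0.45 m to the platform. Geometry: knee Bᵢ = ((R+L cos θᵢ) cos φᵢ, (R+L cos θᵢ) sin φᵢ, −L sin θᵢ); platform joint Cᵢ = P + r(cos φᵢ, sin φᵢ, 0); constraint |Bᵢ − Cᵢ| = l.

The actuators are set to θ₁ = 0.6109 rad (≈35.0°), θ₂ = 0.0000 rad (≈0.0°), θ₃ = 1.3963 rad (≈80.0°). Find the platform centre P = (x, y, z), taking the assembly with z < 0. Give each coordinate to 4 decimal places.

(0.0179, 0.1381, -0.3837)

φ1=0.0°: virtual centre (0.3083, 0.0000, -0.0688), radius l
φ2=120.0°: virtual centre (-0.1650, 0.2858, 0.0000), radius l
S3 = (0.2308·cos240.0°, 0.2308·sin240.0°, -0.1182) = (-0.1154, -0.1999, -0.1182)
subtract pairs → two planes through P
plane₁₂: -0.9466x+0.5716y+0.1377z = 0.0091
Cramer: x(z) = 0.0173-0.0016z;  y(z) = 0.0446-0.2435z
sphere 1 gives Az²+Bz+C=0 with A=1.0593, B=0.1168, C=-0.1111;  B²−4AC=0.4844;  roots -0.3837, 0.2734;  negative root z = -0.3837
x = 0.0179, y = 0.1381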